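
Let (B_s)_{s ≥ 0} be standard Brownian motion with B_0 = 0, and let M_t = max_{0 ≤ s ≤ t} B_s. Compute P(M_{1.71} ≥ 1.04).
P(M_{1.71} ≥ 1.04) = 2·P(B_{1.71} ≥ 1.04) = 2(1 − Φ(1.04/√1.71)) ≈ 0.4264

By the reflection principle for Brownian motion, P(M_t ≥ a) = 2 · P(B_t ≥ a) for a ≥ 0. Since B_t ~ N(0, t), P(B_t ≥ 1.04) = 1 − Φ(1.04/√t) = 1 − Φ(1.04/√1.71) = 1 − Φ(0.7953). So
  P(M_{1.71} ≥ 1.04) = 2(1 − Φ(0.7953)) ≈ 0.4264.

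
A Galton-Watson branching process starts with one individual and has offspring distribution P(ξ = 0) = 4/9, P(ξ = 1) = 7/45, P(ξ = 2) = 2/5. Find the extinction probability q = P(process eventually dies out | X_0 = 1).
q = 1

Mean offspring μ = 0·4/9 + 1·7/45 + 2·2/5 = 43/45 ≤ 1. For μ ≤ 1 with offspring not concentrated at 1, the Galton-Watson process goes extinct almost surely, so q = 1.
(Algebraic check: The pgf is f(s) = 4/9 + 7/45·s + 2/5·s². The extinction probability q is the smallest fixed point of f in [0, 1]. Setting s = f(s):
  2/5·s² + (7/45 − 1)·s + 4/9 = 0
  2/5·s² − (4/9 + 2/5)·s + 4/9 = 0
which factors as (s − 1)·(2/5·s − 4/9) = 0, giving roots s = 1 and s = (4/9)/(2/5) = 10/9. Since 10/9 ≥ 1, the smallest root in [0, 1] is s = 1.)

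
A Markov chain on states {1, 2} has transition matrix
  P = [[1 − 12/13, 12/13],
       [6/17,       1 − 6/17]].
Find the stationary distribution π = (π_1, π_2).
π_1 = 13/47, π_2 = 34/47

Solve πP = π with π_1 + π_2 = 1. From πP = π: π_1 · (1 − 12/13) + π_2 · 6/17 = π_1 ⇒ π_2 · 6/17 = π_1 · 12/13 ⇒ π_2/π_1 = (12/13)/(6/17) = 34/13. Together with π_1 + π_2 = 1:
  π_1 = (6/17)/(12/13 + 6/17) = (6/17)/(282/221) = 13/47,
  π_2 = (12/13)/(12/13 + 6/17) = (12/13)/(282/221) = 34/47.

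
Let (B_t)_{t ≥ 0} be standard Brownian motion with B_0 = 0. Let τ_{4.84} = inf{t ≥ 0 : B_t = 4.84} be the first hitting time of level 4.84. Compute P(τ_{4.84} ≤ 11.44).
P(τ_{4.84} ≤ 11.44) = 2(1 − Φ(4.84/√11.44)) = 2(1 − Φ(1.4310)) ≈ 0.1524

By the reflection principle for standard BM, P(τ_b ≤ t) = 2 · P(B_t ≥ b). Since B_t ~ N(0, t), P(B_t ≥ 4.84) = 1 − Φ(4.84/√t) = 1 − Φ(4.84/√11.44) = 1 − Φ(1.4310) ≈ 0.07622. Doubling: P(τ_{4.84} ≤ 11.44) ≈ 2 · 0.07622 = 0.15244 ≈ 0.1524.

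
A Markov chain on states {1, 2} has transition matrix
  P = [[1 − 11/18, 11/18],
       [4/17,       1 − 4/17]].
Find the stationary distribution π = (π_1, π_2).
π_1 = 72/259, π_2 = 187/259

Solve πP = π with π_1 + π_2 = 1. From πP = π: π_1 · (1 − 11/18) + π_2 · 4/17 = π_1 ⇒ π_2 · 4/17 = π_1 · 11/18 ⇒ π_2/π_1 = (11/18)/(4/17) = 187/72. Together with π_1 + π_2 = 1:
  π_1 = (4/17)/(11/18 + 4/17) = (4/17)/(259/306) = 72/259,
  π_2 = (11/18)/(11/18 + 4/17) = (11/18)/(259/306) = 187/259.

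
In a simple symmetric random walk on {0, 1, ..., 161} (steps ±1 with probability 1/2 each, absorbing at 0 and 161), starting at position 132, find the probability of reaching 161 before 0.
P(hit 161 before 0) = 132/161

Let u_k = P(hit 161 before 0 | start at k). Then u_0 = 0, u_161 = 1, and u_k = u_{k-1}/2 + u_{k+1}/2 for 1 ≤ k ≤ 160. This harmonic recurrence is solved by u_k = k/161, giving u_132 = 132/161.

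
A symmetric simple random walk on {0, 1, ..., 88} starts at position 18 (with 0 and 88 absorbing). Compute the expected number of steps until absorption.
E[τ | X_0 = 18] = 1260

Let v_k = E[τ | X_0 = k]. Boundary: v_0 = v_88 = 0. Recurrence: v_k = 1 + (v_{k-1} + v_{k+1})/2 for 1 ≤ k ≤ 87. The particular solution to v_k − (v_{k-1} + v_{k+1})/2 = 1 is v_k = −k^2. Adding homogeneous solution A + B k and matching boundaries gives v_k = k (88 − k). Substituting k = 18: v_18 = 18 · 70 = 1260.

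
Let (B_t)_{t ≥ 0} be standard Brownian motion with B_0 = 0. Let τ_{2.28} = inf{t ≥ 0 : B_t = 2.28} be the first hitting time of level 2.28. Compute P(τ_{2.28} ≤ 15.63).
P(τ_{2.28} ≤ 15.63) = 2(1 − Φ(2.28/√15.63)) = 2(1 − Φ(0.5767)) ≈ 0.5641

By the reflection principle for standard BM, P(τ_b ≤ t) = 2 · P(B_t ≥ b). Since B_t ~ N(0, t), P(B_t ≥ 2.28) = 1 − Φ(2.28/√t) = 1 − Φ(2.28/√15.63) = 1 − Φ(0.5767) ≈ 0.28207. Doubling: P(τ_{2.28} ≤ 15.63) ≈ 2 · 0.28207 = 0.56414 ≈ 0.5641.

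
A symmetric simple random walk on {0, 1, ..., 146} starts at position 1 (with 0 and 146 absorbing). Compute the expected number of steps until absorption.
E[τ | X_0 = 1] = 145

Let v_k = E[τ | X_0 = k]. Boundary: v_0 = v_146 = 0. Recurrence: v_k = 1 + (v_{k-1} + v_{k+1})/2 for 1 ≤ k ≤ 145. The particular solution to v_k − (v_{k-1} + v_{k+1})/2 = 1 is v_k = −k^2. Adding homogeneous solution A + B k and matching boundaries gives v_k = k (146 − k). Substituting k = 1: v_1 = 1 · 145 = 145.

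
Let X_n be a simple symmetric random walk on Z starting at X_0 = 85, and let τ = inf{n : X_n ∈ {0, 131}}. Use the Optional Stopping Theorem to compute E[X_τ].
E[X_τ] = 85

X_n is a martingale and τ is a bounded-mean stopping time (indeed τ is finite a.s. with bounded expectation since the walk is in a bounded region). By the OST, E[X_τ] = E[X_0] = 85. Equivalently: E[X_τ] = 131 · P(hit 131 first) + 0 · P(hit 0 first) = 131 · (85/131) = 85.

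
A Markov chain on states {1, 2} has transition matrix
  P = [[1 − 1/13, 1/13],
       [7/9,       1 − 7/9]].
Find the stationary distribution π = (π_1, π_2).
π_1 = 91/100, π_2 = 9/100

Solve πP = π with π_1 + π_2 = 1. From πP = π: π_1 · (1 − 1/13) + π_2 · 7/9 = π_1 ⇒ π_2 · 7/9 = π_1 · 1/13 ⇒ π_2/π_1 = (1/13)/(7/9) = 9/91. Together with π_1 + π_2 = 1:
  π_1 = (7/9)/(1/13 + 7/9) = (7/9)/(100/117) = 91/100,
  π_2 = (1/13)/(1/13 + 7/9) = (1/13)/(100/117) = 9/100.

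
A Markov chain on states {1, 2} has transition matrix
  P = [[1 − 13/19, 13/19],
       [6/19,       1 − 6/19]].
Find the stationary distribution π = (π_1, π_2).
π_1 = 6/19, π_2 = 13/19

Solve πP = π with π_1 + π_2 = 1. From πP = π: π_1 · (1 − 13/19) + π_2 · 6/19 = π_1 ⇒ π_2 · 6/19 = π_1 · 13/19 ⇒ π_2/π_1 = (13/19)/(6/19) = 13/6. Together with π_1 + π_2 = 1:
  π_1 = (6/19)/(13/19 + 6/19) = (6/19)/(1) = 6/19,
  π_2 = (13/19)/(13/19 + 6/19) = (13/19)/(1) = 13/19.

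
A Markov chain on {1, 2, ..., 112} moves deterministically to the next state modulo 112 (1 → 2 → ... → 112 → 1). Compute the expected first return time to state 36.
E[T_36 | X_0 = 36] = 112

The chain cycles deterministically, so starting at state 36 it returns in exactly 112 steps. Equivalently, the stationary distribution is uniform π_j = 1/112 for every state j, so by Kac's formula E[T_36] = 1/π_36 = 112.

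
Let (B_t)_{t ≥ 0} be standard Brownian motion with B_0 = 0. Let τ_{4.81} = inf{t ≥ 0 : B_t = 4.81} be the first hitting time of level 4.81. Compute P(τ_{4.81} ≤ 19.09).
P(τ_{4.81} ≤ 19.09) = 2(1 − Φ(4.81/√19.09)) = 2(1 − Φ(1.1009)) ≈ 0.2709

By the reflection principle for standard BM, P(τ_b ≤ t) = 2 · P(B_t ≥ b). Since B_t ~ N(0, t), P(B_t ≥ 4.81) = 1 − Φ(4.81/√t) = 1 − Φ(4.81/√19.09) = 1 − Φ(1.1009) ≈ 0.13547. Doubling: P(τ_{4.81} ≤ 19.09) ≈ 2 · 0.13547 = 0.27094 ≈ 0.2709.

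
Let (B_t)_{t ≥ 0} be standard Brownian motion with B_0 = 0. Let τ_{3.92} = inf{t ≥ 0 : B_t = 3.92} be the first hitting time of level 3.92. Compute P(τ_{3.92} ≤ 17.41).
P(τ_{3.92} ≤ 17.41) = 2(1 − Φ(3.92/√17.41)) = 2(1 − Φ(0.9395)) ≈ 0.3475

By the reflection principle for standard BM, P(τ_b ≤ t) = 2 · P(B_t ≥ b). Since B_t ~ N(0, t), P(B_t ≥ 3.92) = 1 − Φ(3.92/√t) = 1 − Φ(3.92/√17.41) = 1 − Φ(0.9395) ≈ 0.17374. Doubling: P(τ_{3.92} ≤ 17.41) ≈ 2 · 0.17374 = 0.34748 ≈ 0.3475.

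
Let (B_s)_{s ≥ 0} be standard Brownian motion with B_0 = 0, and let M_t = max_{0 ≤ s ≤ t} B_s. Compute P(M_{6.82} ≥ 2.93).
P(M_{6.82} ≥ 2.93) = 2·P(B_{6.82} ≥ 2.93) = 2(1 − Φ(2.93/√6.82)) ≈ 0.2619

By the reflection principle for Brownian motion, P(M_t ≥ a) = 2 · P(B_t ≥ a) for a ≥ 0. Since B_t ~ N(0, t), P(B_t ≥ 2.93) = 1 − Φ(2.93/√t) = 1 − Φ(2.93/√6.82) = 1 − Φ(1.1220). So
  P(M_{6.82} ≥ 2.93) = 2(1 − Φ(1.1220)) ≈ 0.2619.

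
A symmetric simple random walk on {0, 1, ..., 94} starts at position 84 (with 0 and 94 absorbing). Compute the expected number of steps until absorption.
E[τ | X_0 = 84] = 840

Let v_k = E[τ | X_0 = k]. Boundary: v_0 = v_94 = 0. Recurrence: v_k = 1 + (v_{k-1} + v_{k+1})/2 for 1 ≤ k ≤ 93. The particular solution to v_k − (v_{k-1} + v_{k+1})/2 = 1 is v_k = −k^2. Adding homogeneous solution A + B k and matching boundaries gives v_k = k (94 − k). Substituting k = 84: v_84 = 84 · 10 = 840.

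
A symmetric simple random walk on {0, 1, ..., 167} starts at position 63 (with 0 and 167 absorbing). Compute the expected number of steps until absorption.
E[τ | X_0 = 63] = 6552

Let v_k = E[τ | X_0 = k]. Boundary: v_0 = v_167 = 0. Recurrence: v_k = 1 + (v_{k-1} + v_{k+1})/2 for 1 ≤ k ≤ 166. The particular solution to v_k − (v_{k-1} + v_{k+1})/2 = 1 is v_k = −k^2. Adding homogeneous solution A + B k and matching boundaries gives v_k = k (167 − k). Substituting k = 63: v_63 = 63 · 104 = 6552.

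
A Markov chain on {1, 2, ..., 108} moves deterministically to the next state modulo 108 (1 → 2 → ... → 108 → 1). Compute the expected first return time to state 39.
E[T_39 | X_0 = 39] = 108

The chain cycles deterministically, so starting at state 39 it returns in exactly 108 steps. Equivalently, the stationary distribution is uniform π_j = 1/108 for every state j, so by Kac's formula E[T_39] = 1/π_39 = 108.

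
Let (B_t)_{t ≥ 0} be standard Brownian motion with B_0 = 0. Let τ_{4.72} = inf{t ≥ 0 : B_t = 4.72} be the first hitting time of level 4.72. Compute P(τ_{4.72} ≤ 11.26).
P(τ_{4.72} ≤ 11.26) = 2(1 − Φ(4.72/√11.26)) = 2(1 − Φ(1.4066)) ≈ 0.1595

By the reflection principle for standard BM, P(τ_b ≤ t) = 2 · P(B_t ≥ b). Since B_t ~ N(0, t), P(B_t ≥ 4.72) = 1 − Φ(4.72/√t) = 1 − Φ(4.72/√11.26) = 1 − Φ(1.4066) ≈ 0.07977. Doubling: P(τ_{4.72} ≤ 11.26) ≈ 2 · 0.07977 = 0.15954 ≈ 0.1595.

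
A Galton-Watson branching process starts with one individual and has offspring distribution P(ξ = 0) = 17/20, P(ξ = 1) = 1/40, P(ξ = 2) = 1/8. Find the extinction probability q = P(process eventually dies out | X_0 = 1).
q = 1

Mean offspring μ = 0·17/20 + 1·1/40 + 2·1/8 = 11/40 ≤ 1. For μ ≤ 1 with offspring not concentrated at 1, the Galton-Watson process goes extinct almost surely, so q = 1.
(Algebraic check: The pgf is f(s) = 17/20 + 1/40·s + 1/8·s². The extinction probability q is the smallest fixed point of f in [0, 1]. Setting s = f(s):
  1/8·s² + (1/40 − 1)·s + 17/20 = 0
  1/8·s² − (17/20 + 1/8)·s + 17/20 = 0
which factors as (s − 1)·(1/8·s − 17/20) = 0, giving roots s = 1 and s = (17/20)/(1/8) = 34/5. Since 34/5 ≥ 1, the smallest root in [0, 1] is s = 1.)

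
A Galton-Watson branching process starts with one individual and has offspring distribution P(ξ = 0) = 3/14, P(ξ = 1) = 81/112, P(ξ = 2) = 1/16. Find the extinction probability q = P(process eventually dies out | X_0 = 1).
q = 1

Mean offspring μ = 0·3/14 + 1·81/112 + 2·1/16 = 95/112 ≤ 1. For μ ≤ 1 with offspring not concentrated at 1, the Galton-Watson process goes extinct almost surely, so q = 1.
(Algebraic check: The pgf is f(s) = 3/14 + 81/112·s + 1/16·s². The extinction probability q is the smallest fixed point of f in [0, 1]. Setting s = f(s):
  1/16·s² + (81/112 − 1)·s + 3/14 = 0
  1/16·s² − (3/14 + 1/16)·s + 3/14 = 0
which factors as (s − 1)·(1/16·s − 3/14) = 0, giving roots s = 1 and s = (3/14)/(1/16) = 24/7. Since 24/7 ≥ 1, the smallest root in [0, 1] is s = 1.)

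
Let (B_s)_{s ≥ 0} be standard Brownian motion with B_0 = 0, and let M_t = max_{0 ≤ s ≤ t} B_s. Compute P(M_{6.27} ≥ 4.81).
P(M_{6.27} ≥ 4.81) = 2·P(B_{6.27} ≥ 4.81) = 2(1 − Φ(4.81/√6.27)) ≈ 0.0547

By the reflection principle for Brownian motion, P(M_t ≥ a) = 2 · P(B_t ≥ a) for a ≥ 0. Since B_t ~ N(0, t), P(B_t ≥ 4.81) = 1 − Φ(4.81/√t) = 1 − Φ(4.81/√6.27) = 1 − Φ(1.9209). So
  P(M_{6.27} ≥ 4.81) = 2(1 − Φ(1.9209)) ≈ 0.0547.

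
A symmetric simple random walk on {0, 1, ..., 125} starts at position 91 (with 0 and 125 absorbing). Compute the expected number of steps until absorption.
E[τ | X_0 = 91] = 3094

Let v_k = E[τ | X_0 = k]. Boundary: v_0 = v_125 = 0. Recurrence: v_k = 1 + (v_{k-1} + v_{k+1})/2 for 1 ≤ k ≤ 124. The particular solution to v_k − (v_{k-1} + v_{k+1})/2 = 1 is v_k = −k^2. Adding homogeneous solution A + B k and matching boundaries gives v_k = k (125 − k). Substituting k = 91: v_91 = 91 · 34 = 3094.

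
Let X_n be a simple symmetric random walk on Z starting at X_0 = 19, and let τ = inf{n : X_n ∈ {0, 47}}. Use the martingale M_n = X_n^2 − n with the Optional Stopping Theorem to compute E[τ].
E[τ] = 532

M_n = X_n^2 − n is a martingale (since E[X_{n+1}^2 | F_n] = X_n^2 + 1). By OST (τ has finite mean in a bounded region), E[M_τ] = E[M_0] = X_0^2 − 0 = 19^2 = 361. Also E[M_τ] = E[X_τ^2] − E[τ]. The walk exits at 0 or 47, with P(hit 47 first) = 19/47, so E[X_τ^2] = 47^2 · 19/47 + 0 = 893. Thus E[τ] = E[X_τ^2] − E[M_τ] = 893 − 361 = 532 = 19(47 − 19) = 532.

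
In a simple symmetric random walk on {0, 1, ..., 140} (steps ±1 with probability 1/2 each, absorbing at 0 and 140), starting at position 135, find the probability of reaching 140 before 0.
P(hit 140 before 0) = 135/140 = 27/28

Let u_k = P(hit 140 before 0 | start at k). Then u_0 = 0, u_140 = 1, and u_k = u_{k-1}/2 + u_{k+1}/2 for 1 ≤ k ≤ 139. This harmonic recurrence is solved by u_k = k/140, giving u_135 = 135/140 = 27/28.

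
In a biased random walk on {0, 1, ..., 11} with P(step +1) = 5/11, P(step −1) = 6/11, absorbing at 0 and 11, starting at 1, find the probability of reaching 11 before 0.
P(hit 11 before 0) = (1 − (6/5)^1) / (1 − (6/5)^11) = 9765625/313968931

Let u_k denote P(reach 11 before 0 | start at k). Boundary: u_0 = 0, u_11 = 1. Recurrence: u_k = 5/11·u_{k+1} + 6/11·u_{k-1} for 1 ≤ k ≤ 10. Try u_k = A + B·r^k with r = q/p = (6/11)/(5/11) = 6/5. Substitution satisfies the recurrence; boundary conditions give:
  u_k = (1 − r^k) / (1 − r^N) = (1 − (6/5)^1) / (1 − (6/5)^11) = 9765625/313968931.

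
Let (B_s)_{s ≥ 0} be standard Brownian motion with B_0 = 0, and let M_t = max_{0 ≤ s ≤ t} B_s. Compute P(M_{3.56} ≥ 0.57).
P(M_{3.56} ≥ 0.57) = 2·P(B_{3.56} ≥ 0.57) = 2(1 − Φ(0.57/√3.56)) ≈ 0.7626

By the reflection principle for Brownian motion, P(M_t ≥ a) = 2 · P(B_t ≥ a) for a ≥ 0. Since B_t ~ N(0, t), P(B_t ≥ 0.57) = 1 − Φ(0.57/√t) = 1 − Φ(0.57/√3.56) = 1 − Φ(0.3021). So
  P(M_{3.56} ≥ 0.57) = 2(1 − Φ(0.3021)) ≈ 0.7626.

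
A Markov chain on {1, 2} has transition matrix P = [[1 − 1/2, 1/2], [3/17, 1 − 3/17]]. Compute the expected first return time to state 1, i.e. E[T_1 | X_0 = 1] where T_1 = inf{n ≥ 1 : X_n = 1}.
E[T_1 | X_0 = 1] = 1/π_1 = 23/6

For an irreducible recurrent Markov chain with stationary distribution π, E[T_i | X_0 = i] = 1/π_i (Kac's formula). Here π_1 = (3/17)/(1/2 + 3/17) = (3/17)/(23/34) = 6/23, so E[T_1 | X_0 = 1] = 1/π_1 = (1/2 + 3/17)/(3/17) = (23/34)/(3/17) = 23/6.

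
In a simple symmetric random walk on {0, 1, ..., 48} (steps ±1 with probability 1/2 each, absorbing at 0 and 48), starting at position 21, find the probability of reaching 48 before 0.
P(hit 48 before 0) = 21/48 = 7/16

Let u_k = P(hit 48 before 0 | start at k). Then u_0 = 0, u_48 = 1, and u_k = u_{k-1}/2 + u_{k+1}/2 for 1 ≤ k ≤ 47. This harmonic recurrence is solved by u_k = k/48, giving u_21 = 21/48 = 7/16.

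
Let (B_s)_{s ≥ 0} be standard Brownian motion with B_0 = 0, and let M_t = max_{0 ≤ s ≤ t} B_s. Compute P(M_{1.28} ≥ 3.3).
P(M_{1.28} ≥ 3.3) = 2·P(B_{1.28} ≥ 3.3) = 2(1 − Φ(3.3/√1.28)) ≈ 0.0035

By the reflection principle for Brownian motion, P(M_t ≥ a) = 2 · P(B_t ≥ a) for a ≥ 0. Since B_t ~ N(0, t), P(B_t ≥ 3.3) = 1 − Φ(3.3/√t) = 1 − Φ(3.3/√1.28) = 1 − Φ(2.9168). So
  P(M_{1.28} ≥ 3.3) = 2(1 − Φ(2.9168)) ≈ 0.0035.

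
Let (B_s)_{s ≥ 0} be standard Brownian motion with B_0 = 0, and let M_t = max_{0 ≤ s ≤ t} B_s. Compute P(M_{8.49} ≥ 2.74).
P(M_{8.49} ≥ 2.74) = 2·P(B_{8.49} ≥ 2.74) = 2(1 − Φ(2.74/√8.49)) ≈ 0.3470

By the reflection principle for Brownian motion, P(M_t ≥ a) = 2 · P(B_t ≥ a) for a ≥ 0. Since B_t ~ N(0, t), P(B_t ≥ 2.74) = 1 − Φ(2.74/√t) = 1 − Φ(2.74/√8.49) = 1 − Φ(0.9404). So
  P(M_{8.49} ≥ 2.74) = 2(1 − Φ(0.9404)) ≈ 0.3470.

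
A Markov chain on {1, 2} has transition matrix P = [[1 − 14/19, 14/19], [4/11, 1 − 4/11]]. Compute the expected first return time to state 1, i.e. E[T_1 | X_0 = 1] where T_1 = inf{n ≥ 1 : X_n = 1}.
E[T_1 | X_0 = 1] = 1/π_1 = 115/38

For an irreducible recurrent Markov chain with stationary distribution π, E[T_i | X_0 = i] = 1/π_i (Kac's formula). Here π_1 = (4/11)/(14/19 + 4/11) = (4/11)/(230/209) = 38/115, so E[T_1 | X_0 = 1] = 1/π_1 = (14/19 + 4/11)/(4/11) = (230/209)/(4/11) = 115/38.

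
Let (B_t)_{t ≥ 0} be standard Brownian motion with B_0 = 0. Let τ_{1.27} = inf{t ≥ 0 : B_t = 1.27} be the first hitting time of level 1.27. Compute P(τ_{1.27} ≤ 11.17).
P(τ_{1.27} ≤ 11.17) = 2(1 − Φ(1.27/√11.17)) = 2(1 − Φ(0.3800)) ≈ 0.7039

By the reflection principle for standard BM, P(τ_b ≤ t) = 2 · P(B_t ≥ b). Since B_t ~ N(0, t), P(B_t ≥ 1.27) = 1 − Φ(1.27/√t) = 1 − Φ(1.27/√11.17) = 1 − Φ(0.3800) ≈ 0.35197. Doubling: P(τ_{1.27} ≤ 11.17) ≈ 2 · 0.35197 = 0.70394 ≈ 0.7039.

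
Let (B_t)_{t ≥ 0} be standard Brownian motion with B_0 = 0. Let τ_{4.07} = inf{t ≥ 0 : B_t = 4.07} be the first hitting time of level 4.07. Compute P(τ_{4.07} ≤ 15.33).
P(τ_{4.07} ≤ 15.33) = 2(1 − Φ(4.07/√15.33)) = 2(1 − Φ(1.0395)) ≈ 0.2986

By the reflection principle for standard BM, P(τ_b ≤ t) = 2 · P(B_t ≥ b). Since B_t ~ N(0, t), P(B_t ≥ 4.07) = 1 − Φ(4.07/√t) = 1 − Φ(4.07/√15.33) = 1 − Φ(1.0395) ≈ 0.14929. Doubling: P(τ_{4.07} ≤ 15.33) ≈ 2 · 0.14929 = 0.29858 ≈ 0.2986.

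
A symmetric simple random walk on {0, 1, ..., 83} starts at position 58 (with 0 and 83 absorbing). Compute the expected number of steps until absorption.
E[τ | X_0 = 58] = 1450

Let v_k = E[τ | X_0 = k]. Boundary: v_0 = v_83 = 0. Recurrence: v_k = 1 + (v_{k-1} + v_{k+1})/2 for 1 ≤ k ≤ 82. The particular solution to v_k − (v_{k-1} + v_{k+1})/2 = 1 is v_k = −k^2. Adding homogeneous solution A + B k and matching boundaries gives v_k = k (83 − k). Substituting k = 58: v_58 = 58 · 25 = 1450.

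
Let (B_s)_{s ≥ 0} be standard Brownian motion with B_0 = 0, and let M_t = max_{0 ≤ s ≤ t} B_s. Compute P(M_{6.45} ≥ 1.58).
P(M_{6.45} ≥ 1.58) = 2·P(B_{6.45} ≥ 1.58) = 2(1 − Φ(1.58/√6.45)) ≈ 0.5339

By the reflection principle for Brownian motion, P(M_t ≥ a) = 2 · P(B_t ≥ a) for a ≥ 0. Since B_t ~ N(0, t), P(B_t ≥ 1.58) = 1 − Φ(1.58/√t) = 1 − Φ(1.58/√6.45) = 1 − Φ(0.6221). So
  P(M_{6.45} ≥ 1.58) = 2(1 − Φ(0.6221)) ≈ 0.5339.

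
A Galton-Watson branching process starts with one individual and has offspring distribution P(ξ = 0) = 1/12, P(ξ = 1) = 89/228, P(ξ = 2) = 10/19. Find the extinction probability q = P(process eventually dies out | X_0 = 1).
q = 19/120

The pgf is f(s) = 1/12 + 89/228·s + 10/19·s². The extinction probability q is the smallest fixed point of f in [0, 1]. Setting s = f(s):
  10/19·s² + (89/228 − 1)·s + 1/12 = 0
  10/19·s² − (1/12 + 10/19)·s + 1/12 = 0
which factors as (s − 1)·(10/19·s − 1/12) = 0, giving roots s = 1 and s = (1/12)/(10/19) = 19/120.
Mean offspring μ = 89/228 + 2·10/19 = 329/228 > 1 (supercritical), so q < 1. The extinction probability is the smaller root: q = (1/12)/(10/19) = 19/120.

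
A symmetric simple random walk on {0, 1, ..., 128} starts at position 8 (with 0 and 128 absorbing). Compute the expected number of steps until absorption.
E[τ | X_0 = 8] = 960

Let v_k = E[τ | X_0 = k]. Boundary: v_0 = v_128 = 0. Recurrence: v_k = 1 + (v_{k-1} + v_{k+1})/2 for 1 ≤ k ≤ 127. The particular solution to v_k − (v_{k-1} + v_{k+1})/2 = 1 is v_k = −k^2. Adding homogeneous solution A + B k and matching boundaries gives v_k = k (128 − k). Substituting k = 8: v_8 = 8 · 120 = 960.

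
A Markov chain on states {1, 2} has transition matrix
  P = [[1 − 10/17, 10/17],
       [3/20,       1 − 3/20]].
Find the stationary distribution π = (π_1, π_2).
π_1 = 51/251, π_2 = 200/251

Solve πP = π with π_1 + π_2 = 1. From πP = π: π_1 · (1 − 10/17) + π_2 · 3/20 = π_1 ⇒ π_2 · 3/20 = π_1 · 10/17 ⇒ π_2/π_1 = (10/17)/(3/20) = 200/51. Together with π_1 + π_2 = 1:
  π_1 = (3/20)/(10/17 + 3/20) = (3/20)/(251/340) = 51/251,
  π_2 = (10/17)/(10/17 + 3/20) = (10/17)/(251/340) = 200/251.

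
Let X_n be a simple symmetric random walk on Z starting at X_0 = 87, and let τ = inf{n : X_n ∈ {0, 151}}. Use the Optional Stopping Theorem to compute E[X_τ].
E[X_τ] = 87

X_n is a martingale and τ is a bounded-mean stopping time (indeed τ is finite a.s. with bounded expectation since the walk is in a bounded region). By the OST, E[X_τ] = E[X_0] = 87. Equivalently: E[X_τ] = 151 · P(hit 151 first) + 0 · P(hit 0 first) = 151 · (87/151) = 87.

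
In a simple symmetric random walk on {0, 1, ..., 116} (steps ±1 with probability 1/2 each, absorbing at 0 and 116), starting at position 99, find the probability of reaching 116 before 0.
P(hit 116 before 0) = 99/116

Let u_k = P(hit 116 before 0 | start at k). Then u_0 = 0, u_116 = 1, and u_k = u_{k-1}/2 + u_{k+1}/2 for 1 ≤ k ≤ 115. This harmonic recurrence is solved by u_k = k/116, giving u_99 = 99/116.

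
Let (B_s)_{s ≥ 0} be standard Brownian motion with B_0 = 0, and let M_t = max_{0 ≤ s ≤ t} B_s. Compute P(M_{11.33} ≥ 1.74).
P(M_{11.33} ≥ 1.74) = 2·P(B_{11.33} ≥ 1.74) = 2(1 − Φ(1.74/√11.33)) ≈ 0.6052

By the reflection principle for Brownian motion, P(M_t ≥ a) = 2 · P(B_t ≥ a) for a ≥ 0. Since B_t ~ N(0, t), P(B_t ≥ 1.74) = 1 − Φ(1.74/√t) = 1 − Φ(1.74/√11.33) = 1 − Φ(0.5169). So
  P(M_{11.33} ≥ 1.74) = 2(1 − Φ(0.5169)) ≈ 0.6052.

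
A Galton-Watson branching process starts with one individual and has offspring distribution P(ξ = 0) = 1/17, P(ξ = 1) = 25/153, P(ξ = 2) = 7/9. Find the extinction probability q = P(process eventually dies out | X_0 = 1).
q = 9/119

The pgf is f(s) = 1/17 + 25/153·s + 7/9·s². The extinction probability q is the smallest fixed point of f in [0, 1]. Setting s = f(s):
  7/9·s² + (25/153 − 1)·s + 1/17 = 0
  7/9·s² − (1/17 + 7/9)·s + 1/17 = 0
which factors as (s − 1)·(7/9·s − 1/17) = 0, giving roots s = 1 and s = (1/17)/(7/9) = 9/119.
Mean offspring μ = 25/153 + 2·7/9 = 263/153 > 1 (supercritical), so q < 1. The extinction probability is the smaller root: q = (1/17)/(7/9) = 9/119.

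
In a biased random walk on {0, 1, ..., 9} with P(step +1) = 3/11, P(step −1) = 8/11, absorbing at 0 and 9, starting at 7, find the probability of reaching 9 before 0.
P(hit 9 before 0) = (1 − (8/3)^7) / (1 − (8/3)^9) = 3770937/26839609

Let u_k denote P(reach 9 before 0 | start at k). Boundary: u_0 = 0, u_9 = 1. Recurrence: u_k = 3/11·u_{k+1} + 8/11·u_{k-1} for 1 ≤ k ≤ 8. Try u_k = A + B·r^k with r = q/p = (8/11)/(3/11) = 8/3. Substitution satisfies the recurrence; boundary conditions give:
  u_k = (1 − r^k) / (1 − r^N) = (1 − (8/3)^7) / (1 − (8/3)^9) = 3770937/26839609.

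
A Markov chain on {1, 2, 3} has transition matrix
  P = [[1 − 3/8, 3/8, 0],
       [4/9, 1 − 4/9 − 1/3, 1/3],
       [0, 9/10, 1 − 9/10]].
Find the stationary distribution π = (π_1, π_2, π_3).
π = (32/69, 9/23, 10/69)

This is a birth-death chain on three states, which satisfies detailed balance: π_1 · P_{12} = π_2 · P_{21} and π_2 · P_{23} = π_3 · P_{32}.
From π_1 · 3/8 = π_2 · 4/9: π_2/π_1 = (3/8)/(4/9) = 27/32.
From π_2 · 1/3 = π_3 · 9/10: π_3/π_2 = (1/3)/(9/10) = 10/27.
Take π_1 proportional to 1; then unnormalized π = (1, 27/32, 5/16). Normalize by dividing by the sum 69/32:
  π = (32/69, 9/23, 10/69).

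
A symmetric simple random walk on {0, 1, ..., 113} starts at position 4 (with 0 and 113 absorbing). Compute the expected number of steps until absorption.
E[τ | X_0 = 4] = 436

Let v_k = E[τ | X_0 = k]. Boundary: v_0 = v_113 = 0. Recurrence: v_k = 1 + (v_{k-1} + v_{k+1})/2 for 1 ≤ k ≤ 112. The particular solution to v_k − (v_{k-1} + v_{k+1})/2 = 1 is v_k = −k^2. Adding homogeneous solution A + B k and matching boundaries gives v_k = k (113 − k). Substituting k = 4: v_4 = 4 · 109 = 436.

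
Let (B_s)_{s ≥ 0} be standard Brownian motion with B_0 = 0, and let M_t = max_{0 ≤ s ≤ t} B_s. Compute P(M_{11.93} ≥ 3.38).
P(M_{11.93} ≥ 3.38) = 2·P(B_{11.93} ≥ 3.38) = 2(1 − Φ(3.38/√11.93)) ≈ 0.3278

By the reflection principle for Brownian motion, P(M_t ≥ a) = 2 · P(B_t ≥ a) for a ≥ 0. Since B_t ~ N(0, t), P(B_t ≥ 3.38) = 1 − Φ(3.38/√t) = 1 − Φ(3.38/√11.93) = 1 − Φ(0.9786). So
  P(M_{11.93} ≥ 3.38) = 2(1 − Φ(0.9786)) ≈ 0.3278.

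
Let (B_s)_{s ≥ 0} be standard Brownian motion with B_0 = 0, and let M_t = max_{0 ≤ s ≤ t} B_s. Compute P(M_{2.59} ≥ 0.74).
P(M_{2.59} ≥ 0.74) = 2·P(B_{2.59} ≥ 0.74) = 2(1 − Φ(0.74/√2.59)) ≈ 0.6457

By the reflection principle for Brownian motion, P(M_t ≥ a) = 2 · P(B_t ≥ a) for a ≥ 0. Since B_t ~ N(0, t), P(B_t ≥ 0.74) = 1 − Φ(0.74/√t) = 1 − Φ(0.74/√2.59) = 1 − Φ(0.4598). So
  P(M_{2.59} ≥ 0.74) = 2(1 − Φ(0.4598)) ≈ 0.6457.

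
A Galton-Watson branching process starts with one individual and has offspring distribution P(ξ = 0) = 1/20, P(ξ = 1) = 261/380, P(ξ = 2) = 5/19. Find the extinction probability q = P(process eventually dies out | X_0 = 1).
q = 19/100

The pgf is f(s) = 1/20 + 261/380·s + 5/19·s². The extinction probability q is the smallest fixed point of f in [0, 1]. Setting s = f(s):
  5/19·s² + (261/380 − 1)·s + 1/20 = 0
  5/19·s² − (1/20 + 5/19)·s + 1/20 = 0
which factors as (s − 1)·(5/19·s − 1/20) = 0, giving roots s = 1 and s = (1/20)/(5/19) = 19/100.
Mean offspring μ = 261/380 + 2·5/19 = 461/380 > 1 (supercritical), so q < 1. The extinction probability is the smaller root: q = (1/20)/(5/19) = 19/100.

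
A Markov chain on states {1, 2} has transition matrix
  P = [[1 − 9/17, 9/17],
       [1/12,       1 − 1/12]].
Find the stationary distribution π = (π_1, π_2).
π_1 = 17/125, π_2 = 108/125

Solve πP = π with π_1 + π_2 = 1. From πP = π: π_1 · (1 − 9/17) + π_2 · 1/12 = π_1 ⇒ π_2 · 1/12 = π_1 · 9/17 ⇒ π_2/π_1 = (9/17)/(1/12) = 108/17. Together with π_1 + π_2 = 1:
  π_1 = (1/12)/(9/17 + 1/12) = (1/12)/(125/204) = 17/125,
  π_2 = (9/17)/(9/17 + 1/12) = (9/17)/(125/204) = 108/125.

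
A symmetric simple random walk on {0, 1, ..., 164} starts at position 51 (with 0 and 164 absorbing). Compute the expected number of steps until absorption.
E[τ | X_0 = 51] = 5763

Let v_k = E[τ | X_0 = k]. Boundary: v_0 = v_164 = 0. Recurrence: v_k = 1 + (v_{k-1} + v_{k+1})/2 for 1 ≤ k ≤ 163. The particular solution to v_k − (v_{k-1} + v_{k+1})/2 = 1 is v_k = −k^2. Adding homogeneous solution A + B k and matching boundaries gives v_k = k (164 − k). Substituting k = 51: v_51 = 51 · 113 = 5763.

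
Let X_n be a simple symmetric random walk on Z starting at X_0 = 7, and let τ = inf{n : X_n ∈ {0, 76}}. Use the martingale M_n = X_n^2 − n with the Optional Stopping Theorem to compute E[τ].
E[τ] = 483

M_n = X_n^2 − n is a martingale (since E[X_{n+1}^2 | F_n] = X_n^2 + 1). By OST (τ has finite mean in a bounded region), E[M_τ] = E[M_0] = X_0^2 − 0 = 7^2 = 49. Also E[M_τ] = E[X_τ^2] − E[τ]. The walk exits at 0 or 76, with P(hit 76 first) = 7/76, so E[X_τ^2] = 76^2 · 7/76 + 0 = 532. Thus E[τ] = E[X_τ^2] − E[M_τ] = 532 − 49 = 483 = 7(76 − 7) = 483.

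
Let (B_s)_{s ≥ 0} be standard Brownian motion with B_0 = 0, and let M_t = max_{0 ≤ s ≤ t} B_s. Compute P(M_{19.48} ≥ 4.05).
P(M_{19.48} ≥ 4.05) = 2·P(B_{19.48} ≥ 4.05) = 2(1 − Φ(4.05/√19.48)) ≈ 0.3588

By the reflection principle for Brownian motion, P(M_t ≥ a) = 2 · P(B_t ≥ a) for a ≥ 0. Since B_t ~ N(0, t), P(B_t ≥ 4.05) = 1 − Φ(4.05/√t) = 1 − Φ(4.05/√19.48) = 1 − Φ(0.9176). So
  P(M_{19.48} ≥ 4.05) = 2(1 − Φ(0.9176)) ≈ 0.3588.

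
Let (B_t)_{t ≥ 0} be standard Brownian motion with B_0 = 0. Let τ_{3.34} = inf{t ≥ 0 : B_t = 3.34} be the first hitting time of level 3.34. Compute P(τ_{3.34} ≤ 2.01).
P(τ_{3.34} ≤ 2.01) = 2(1 − Φ(3.34/√2.01)) = 2(1 − Φ(2.3559)) ≈ 0.0185

By the reflection principle for standard BM, P(τ_b ≤ t) = 2 · P(B_t ≥ b). Since B_t ~ N(0, t), P(B_t ≥ 3.34) = 1 − Φ(3.34/√t) = 1 − Φ(3.34/√2.01) = 1 − Φ(2.3559) ≈ 0.00924. Doubling: P(τ_{3.34} ≤ 2.01) ≈ 2 · 0.00924 = 0.01848 ≈ 0.0185.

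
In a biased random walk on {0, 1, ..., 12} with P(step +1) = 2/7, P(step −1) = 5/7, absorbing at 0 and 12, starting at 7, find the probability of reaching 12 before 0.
P(hit 12 before 0) = (1 − (5/2)^7) / (1 − (5/2)^12) = 831968/81378843

Let u_k denote P(reach 12 before 0 | start at k). Boundary: u_0 = 0, u_12 = 1. Recurrence: u_k = 2/7·u_{k+1} + 5/7·u_{k-1} for 1 ≤ k ≤ 11. Try u_k = A + B·r^k with r = q/p = (5/7)/(2/7) = 5/2. Substitution satisfies the recurrence; boundary conditions give:
  u_k = (1 − r^k) / (1 − r^N) = (1 − (5/2)^7) / (1 − (5/2)^12) = 831968/81378843.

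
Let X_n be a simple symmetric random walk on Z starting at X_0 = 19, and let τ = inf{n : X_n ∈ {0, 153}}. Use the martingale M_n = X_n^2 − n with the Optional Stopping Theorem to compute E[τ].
E[τ] = 2546

M_n = X_n^2 − n is a martingale (since E[X_{n+1}^2 | F_n] = X_n^2 + 1). By OST (τ has finite mean in a bounded region), E[M_τ] = E[M_0] = X_0^2 − 0 = 19^2 = 361. Also E[M_τ] = E[X_τ^2] − E[τ]. The walk exits at 0 or 153, with P(hit 153 first) = 19/153, so E[X_τ^2] = 153^2 · 19/153 + 0 = 2907. Thus E[τ] = E[X_τ^2] − E[M_τ] = 2907 − 361 = 2546 = 19(153 − 19) = 2546.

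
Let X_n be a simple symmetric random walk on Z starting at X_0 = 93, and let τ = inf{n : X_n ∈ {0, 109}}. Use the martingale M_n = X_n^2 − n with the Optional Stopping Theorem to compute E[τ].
E[τ] = 1488

M_n = X_n^2 − n is a martingale (since E[X_{n+1}^2 | F_n] = X_n^2 + 1). By OST (τ has finite mean in a bounded region), E[M_τ] = E[M_0] = X_0^2 − 0 = 93^2 = 8649. Also E[M_τ] = E[X_τ^2] − E[τ]. The walk exits at 0 or 109, with P(hit 109 first) = 93/109, so E[X_τ^2] = 109^2 · 93/109 + 0 = 10137. Thus E[τ] = E[X_τ^2] − E[M_τ] = 10137 − 8649 = 1488 = 93(109 − 93) = 1488.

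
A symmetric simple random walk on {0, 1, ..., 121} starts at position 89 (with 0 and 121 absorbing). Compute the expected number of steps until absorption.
E[τ | X_0 = 89] = 2848

Let v_k = E[τ | X_0 = k]. Boundary: v_0 = v_121 = 0. Recurrence: v_k = 1 + (v_{k-1} + v_{k+1})/2 for 1 ≤ k ≤ 120. The particular solution to v_k − (v_{k-1} + v_{k+1})/2 = 1 is v_k = −k^2. Adding homogeneous solution A + B k and matching boundaries gives v_k = k (121 − k). Substituting k = 89: v_89 = 89 · 32 = 2848.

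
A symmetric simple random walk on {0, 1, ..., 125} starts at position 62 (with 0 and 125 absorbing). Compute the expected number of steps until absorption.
E[τ | X_0 = 62] = 3906

Let v_k = E[τ | X_0 = k]. Boundary: v_0 = v_125 = 0. Recurrence: v_k = 1 + (v_{k-1} + v_{k+1})/2 for 1 ≤ k ≤ 124. The particular solution to v_k − (v_{k-1} + v_{k+1})/2 = 1 is v_k = −k^2. Adding homogeneous solution A + B k and matching boundaries gives v_k = k (125 − k). Substituting k = 62: v_62 = 62 · 63 = 3906.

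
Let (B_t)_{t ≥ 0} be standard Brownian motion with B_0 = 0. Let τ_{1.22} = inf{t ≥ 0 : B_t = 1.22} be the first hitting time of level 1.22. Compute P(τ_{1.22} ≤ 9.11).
P(τ_{1.22} ≤ 9.11) = 2(1 − Φ(1.22/√9.11)) = 2(1 − Φ(0.4042)) ≈ 0.6861

By the reflection principle for standard BM, P(τ_b ≤ t) = 2 · P(B_t ≥ b). Since B_t ~ N(0, t), P(B_t ≥ 1.22) = 1 − Φ(1.22/√t) = 1 − Φ(1.22/√9.11) = 1 − Φ(0.4042) ≈ 0.34303. Doubling: P(τ_{1.22} ≤ 9.11) ≈ 2 · 0.34303 = 0.68606 ≈ 0.6861.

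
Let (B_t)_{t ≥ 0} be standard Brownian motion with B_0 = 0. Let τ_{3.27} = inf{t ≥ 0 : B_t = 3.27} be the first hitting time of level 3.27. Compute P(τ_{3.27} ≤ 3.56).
P(τ_{3.27} ≤ 3.56) = 2(1 − Φ(3.27/√3.56)) = 2(1 − Φ(1.7331)) ≈ 0.0831

By the reflection principle for standard BM, P(τ_b ≤ t) = 2 · P(B_t ≥ b). Since B_t ~ N(0, t), P(B_t ≥ 3.27) = 1 − Φ(3.27/√t) = 1 − Φ(3.27/√3.56) = 1 − Φ(1.7331) ≈ 0.04154. Doubling: P(τ_{3.27} ≤ 3.56) ≈ 2 · 0.04154 = 0.08308 ≈ 0.0831.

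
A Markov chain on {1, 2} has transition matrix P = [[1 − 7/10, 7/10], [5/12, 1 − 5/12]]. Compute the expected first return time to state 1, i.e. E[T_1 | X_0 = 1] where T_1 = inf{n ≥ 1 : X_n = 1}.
E[T_1 | X_0 = 1] = 1/π_1 = 67/25

For an irreducible recurrent Markov chain with stationary distribution π, E[T_i | X_0 = i] = 1/π_i (Kac's formula). Here π_1 = (5/12)/(7/10 + 5/12) = (5/12)/(67/60) = 25/67, so E[T_1 | X_0 = 1] = 1/π_1 = (7/10 + 5/12)/(5/12) = (67/60)/(5/12) = 67/25.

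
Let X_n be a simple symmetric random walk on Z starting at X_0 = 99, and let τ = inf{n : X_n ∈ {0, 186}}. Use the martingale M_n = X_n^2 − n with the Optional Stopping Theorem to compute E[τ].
E[τ] = 8613

M_n = X_n^2 − n is a martingale (since E[X_{n+1}^2 | F_n] = X_n^2 + 1). By OST (τ has finite mean in a bounded region), E[M_τ] = E[M_0] = X_0^2 − 0 = 99^2 = 9801. Also E[M_τ] = E[X_τ^2] − E[τ]. The walk exits at 0 or 186, with P(hit 186 first) = 99/186, so E[X_τ^2] = 186^2 · 99/186 + 0 = 18414. Thus E[τ] = E[X_τ^2] − E[M_τ] = 18414 − 9801 = 8613 = 99(186 − 99) = 8613.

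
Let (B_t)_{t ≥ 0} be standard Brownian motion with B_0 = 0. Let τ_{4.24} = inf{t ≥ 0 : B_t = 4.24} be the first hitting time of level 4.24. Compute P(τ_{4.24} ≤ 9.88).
P(τ_{4.24} ≤ 9.88) = 2(1 − Φ(4.24/√9.88)) = 2(1 − Φ(1.3489)) ≈ 0.1774

By the reflection principle for standard BM, P(τ_b ≤ t) = 2 · P(B_t ≥ b). Since B_t ~ N(0, t), P(B_t ≥ 4.24) = 1 − Φ(4.24/√t) = 1 − Φ(4.24/√9.88) = 1 − Φ(1.3489) ≈ 0.08868. Doubling: P(τ_{4.24} ≤ 9.88) ≈ 2 · 0.08868 = 0.17736 ≈ 0.1774.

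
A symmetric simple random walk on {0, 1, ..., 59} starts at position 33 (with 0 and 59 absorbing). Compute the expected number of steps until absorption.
E[τ | X_0 = 33] = 858

Let v_k = E[τ | X_0 = k]. Boundary: v_0 = v_59 = 0. Recurrence: v_k = 1 + (v_{k-1} + v_{k+1})/2 for 1 ≤ k ≤ 58. The particular solution to v_k − (v_{k-1} + v_{k+1})/2 = 1 is v_k = −k^2. Adding homogeneous solution A + B k and matching boundaries gives v_k = k (59 − k). Substituting k = 33: v_33 = 33 · 26 = 858.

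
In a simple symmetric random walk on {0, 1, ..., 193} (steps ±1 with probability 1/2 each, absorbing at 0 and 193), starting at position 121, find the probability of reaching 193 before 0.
P(hit 193 before 0) = 121/193

Let u_k = P(hit 193 before 0 | start at k). Then u_0 = 0, u_193 = 1, and u_k = u_{k-1}/2 + u_{k+1}/2 for 1 ≤ k ≤ 192. This harmonic recurrence is solved by u_k = k/193, giving u_121 = 121/193.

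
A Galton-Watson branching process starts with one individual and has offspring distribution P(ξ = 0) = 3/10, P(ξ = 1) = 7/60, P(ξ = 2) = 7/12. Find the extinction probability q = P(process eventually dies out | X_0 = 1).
q = 18/35

The pgf is f(s) = 3/10 + 7/60·s + 7/12·s². The extinction probability q is the smallest fixed point of f in [0, 1]. Setting s = f(s):
  7/12·s² + (7/60 − 1)·s + 3/10 = 0
  7/12·s² − (3/10 + 7/12)·s + 3/10 = 0
which factors as (s − 1)·(7/12·s − 3/10) = 0, giving roots s = 1 and s = (3/10)/(7/12) = 18/35.
Mean offspring μ = 7/60 + 2·7/12 = 77/60 > 1 (supercritical), so q < 1. The extinction probability is the smaller root: q = (3/10)/(7/12) = 18/35.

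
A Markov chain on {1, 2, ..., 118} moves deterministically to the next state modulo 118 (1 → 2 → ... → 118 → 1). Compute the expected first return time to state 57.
E[T_57 | X_0 = 57] = 118

The chain cycles deterministically, so starting at state 57 it returns in exactly 118 steps. Equivalently, the stationary distribution is uniform π_j = 1/118 for every state j, so by Kac's formula E[T_57] = 1/π_57 = 118.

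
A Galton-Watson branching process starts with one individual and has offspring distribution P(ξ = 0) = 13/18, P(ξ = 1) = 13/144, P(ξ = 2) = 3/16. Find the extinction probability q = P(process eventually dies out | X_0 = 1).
q = 1

Mean offspring μ = 0·13/18 + 1·13/144 + 2·3/16 = 67/144 ≤ 1. For μ ≤ 1 with offspring not concentrated at 1, the Galton-Watson process goes extinct almost surely, so q = 1.
(Algebraic check: The pgf is f(s) = 13/18 + 13/144·s + 3/16·s². The extinction probability q is the smallest fixed point of f in [0, 1]. Setting s = f(s):
  3/16·s² + (13/144 − 1)·s + 13/18 = 0
  3/16·s² − (13/18 + 3/16)·s + 13/18 = 0
which factors as (s − 1)·(3/16·s − 13/18) = 0, giving roots s = 1 and s = (13/18)/(3/16) = 104/27. Since 104/27 ≥ 1, the smallest root in [0, 1] is s = 1.)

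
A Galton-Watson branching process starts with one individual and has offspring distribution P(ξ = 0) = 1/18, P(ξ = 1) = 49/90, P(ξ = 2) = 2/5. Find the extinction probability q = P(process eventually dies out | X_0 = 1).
q = 5/36

The pgf is f(s) = 1/18 + 49/90·s + 2/5·s². The extinction probability q is the smallest fixed point of f in [0, 1]. Setting s = f(s):
  2/5·s² + (49/90 − 1)·s + 1/18 = 0
  2/5·s² − (1/18 + 2/5)·s + 1/18 = 0
which factors as (s − 1)·(2/5·s − 1/18) = 0, giving roots s = 1 and s = (1/18)/(2/5) = 5/36.
Mean offspring μ = 49/90 + 2·2/5 = 121/90 > 1 (supercritical), so q < 1. The extinction probability is the smaller root: q = (1/18)/(2/5) = 5/36.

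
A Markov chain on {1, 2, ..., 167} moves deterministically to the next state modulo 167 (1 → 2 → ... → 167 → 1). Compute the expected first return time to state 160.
E[T_160 | X_0 = 160] = 167

The chain cycles deterministically, so starting at state 160 it returns in exactly 167 steps. Equivalently, the stationary distribution is uniform π_j = 1/167 for every state j, so by Kac's formula E[T_160] = 1/π_160 = 167.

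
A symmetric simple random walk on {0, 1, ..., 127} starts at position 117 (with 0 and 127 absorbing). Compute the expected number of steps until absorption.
E[τ | X_0 = 117] = 1170

Let v_k = E[τ | X_0 = k]. Boundary: v_0 = v_127 = 0. Recurrence: v_k = 1 + (v_{k-1} + v_{k+1})/2 for 1 ≤ k ≤ 126. The particular solution to v_k − (v_{k-1} + v_{k+1})/2 = 1 is v_k = −k^2. Adding homogeneous solution A + B k and matching boundaries gives v_k = k (127 − k). Substituting k = 117: v_117 = 117 · 10 = 1170.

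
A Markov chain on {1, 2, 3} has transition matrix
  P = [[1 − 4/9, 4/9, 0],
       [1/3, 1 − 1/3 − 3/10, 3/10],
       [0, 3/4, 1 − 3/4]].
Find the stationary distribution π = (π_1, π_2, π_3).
π = (15/43, 20/43, 8/43)

This is a birth-death chain on three states, which satisfies detailed balance: π_1 · P_{12} = π_2 · P_{21} and π_2 · P_{23} = π_3 · P_{32}.
From π_1 · 4/9 = π_2 · 1/3: π_2/π_1 = (4/9)/(1/3) = 4/3.
From π_2 · 3/10 = π_3 · 3/4: π_3/π_2 = (3/10)/(3/4) = 2/5.
Take π_1 proportional to 1; then unnormalized π = (1, 4/3, 8/15). Normalize by dividing by the sum 43/15:
  π = (15/43, 20/43, 8/43).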